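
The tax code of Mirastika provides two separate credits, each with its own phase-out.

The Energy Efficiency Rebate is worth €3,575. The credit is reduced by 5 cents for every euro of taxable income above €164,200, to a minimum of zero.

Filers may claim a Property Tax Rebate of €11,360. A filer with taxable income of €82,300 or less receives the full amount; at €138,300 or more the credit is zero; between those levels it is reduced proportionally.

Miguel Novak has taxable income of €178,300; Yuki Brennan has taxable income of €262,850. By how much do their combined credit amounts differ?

€2,870

Miguel (€178,300): Energy Efficiency Rebate: 5% of the €14,100 excess over €164,200 is €705; credit = €3,575 − €705 = €2,870. Property Tax Rebate: €178,300 is at or above €138,300, so the credit is €0. total €2,870 + €0 = €2,870
Yuki (€262,850): Energy Efficiency Rebate: 5% of the €98,650 excess over €164,200 is €4,932.50 ≥ base, so the credit is €0. Property Tax Rebate: €262,850 is at or above €138,300, so the credit is €0. total €0 + €0 = €0
Difference: |€2,870 − €0| = €2,870.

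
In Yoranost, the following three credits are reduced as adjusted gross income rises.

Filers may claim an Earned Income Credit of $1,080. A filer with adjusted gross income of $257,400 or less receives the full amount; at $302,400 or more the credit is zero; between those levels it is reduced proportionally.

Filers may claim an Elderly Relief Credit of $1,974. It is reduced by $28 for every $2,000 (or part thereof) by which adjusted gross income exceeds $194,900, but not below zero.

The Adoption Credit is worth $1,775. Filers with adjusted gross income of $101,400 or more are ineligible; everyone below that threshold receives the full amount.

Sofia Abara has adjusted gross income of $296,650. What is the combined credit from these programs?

$684

Earned Income Credit: $296,650 is $39,250 into a $45,000 phase-out range, leaving 5,750/45,000 of the credit: $1,080 × 5,750/45,000 = $138.
Elderly Relief Credit: income exceeds $194,900 by $101,750, which is 51 full-or-partial $2,000 increments; reduction = 51 × $28 = $1,428, leaving $546.
Adoption Credit: $296,650 meets or exceeds the $101,400 cutoff, so the credit is $0.
Total: $138 + $546 + $0 = $684.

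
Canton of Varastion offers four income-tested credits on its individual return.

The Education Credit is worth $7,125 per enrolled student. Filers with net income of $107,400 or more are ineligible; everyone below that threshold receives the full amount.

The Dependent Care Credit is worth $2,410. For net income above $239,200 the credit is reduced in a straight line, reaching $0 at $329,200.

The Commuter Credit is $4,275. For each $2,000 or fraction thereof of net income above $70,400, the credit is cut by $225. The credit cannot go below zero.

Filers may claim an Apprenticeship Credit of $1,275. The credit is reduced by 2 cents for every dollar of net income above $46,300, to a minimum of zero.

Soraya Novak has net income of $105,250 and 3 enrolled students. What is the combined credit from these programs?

Education Credit: base = 3 × $7,125 = $21,375. $105,250 is below the $107,400 cutoff, so the full $21,375 applies.
Dependent Care Credit: $105,250 is at or below the $239,200 threshold, so the full $2,410 applies.
Commuter Credit: income exceeds $70,400 by $34,850, which is 18 full-or-partial $2,000 increments; reduction = 18 × $225 = $4,050, leaving $225.
Apprenticeship Credit: 2% of the $58,950 excess over $46,300 is $1,179; credit = $1,275 − $1,179 = $96.
Total: $21,375 + $2,410 + $225 + $96 = $24,106.

$24,106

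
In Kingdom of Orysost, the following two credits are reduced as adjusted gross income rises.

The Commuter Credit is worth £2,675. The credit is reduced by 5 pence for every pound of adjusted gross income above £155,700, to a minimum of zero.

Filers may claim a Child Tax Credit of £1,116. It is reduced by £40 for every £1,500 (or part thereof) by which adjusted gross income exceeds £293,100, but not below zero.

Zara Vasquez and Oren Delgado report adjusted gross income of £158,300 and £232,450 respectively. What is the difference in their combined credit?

Zara (£158,300): Commuter Credit: 5% of the £2,600 excess over £155,700 is £130; credit = £2,675 − £130 = £2,545. Child Tax Credit: £158,300 is at or below the £293,100 threshold, so the full £1,116 applies. total £2,545 + £1,116 = £3,661
Oren (£232,450): Commuter Credit: 5% of the £76,750 excess over £155,700 is £3,837.50 ≥ base, so the credit is £0. Child Tax Credit: £232,450 is at or below the £293,100 threshold, so the full £1,116 applies. total £0 + £1,116 = £1,116
Difference: |£3,661 − £1,116| = £2,545.

£2,545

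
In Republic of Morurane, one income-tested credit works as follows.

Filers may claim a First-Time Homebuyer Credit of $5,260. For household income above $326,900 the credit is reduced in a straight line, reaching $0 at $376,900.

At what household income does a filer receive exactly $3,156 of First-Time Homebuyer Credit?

$346,900

$3,156 is 3,156/5,260 of the full $5,260, so 2,104/5,260 of the $50,000 range has been used: income = $326,900 + $50,000 × 2,104/5,260 = $346,900.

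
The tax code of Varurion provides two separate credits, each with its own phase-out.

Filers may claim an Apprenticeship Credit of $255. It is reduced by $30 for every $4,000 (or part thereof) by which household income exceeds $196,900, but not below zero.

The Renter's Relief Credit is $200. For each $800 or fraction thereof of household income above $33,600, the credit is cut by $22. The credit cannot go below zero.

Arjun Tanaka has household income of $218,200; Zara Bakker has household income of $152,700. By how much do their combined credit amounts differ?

$180

Arjun ($218,200): Apprenticeship Credit: income exceeds $196,900 by $21,300, which is 6 full-or-partial $4,000 increments; reduction = 6 × $30 = $180, leaving $75. Renter's Relief Credit: income exceeds $33,600 by $184,600 → 231 increments × $22 = $5,082 ≥ base, so the credit is $0. total $75 + $0 = $75
Zara ($152,700): Apprenticeship Credit: $152,700 is at or below the $196,900 threshold, so the full $255 applies. Renter's Relief Credit: income exceeds $33,600 by $119,100 → 149 increments × $22 = $3,278 ≥ base, so the credit is $0. total $255 + $0 = $255
Difference: |$75 − $255| = $180.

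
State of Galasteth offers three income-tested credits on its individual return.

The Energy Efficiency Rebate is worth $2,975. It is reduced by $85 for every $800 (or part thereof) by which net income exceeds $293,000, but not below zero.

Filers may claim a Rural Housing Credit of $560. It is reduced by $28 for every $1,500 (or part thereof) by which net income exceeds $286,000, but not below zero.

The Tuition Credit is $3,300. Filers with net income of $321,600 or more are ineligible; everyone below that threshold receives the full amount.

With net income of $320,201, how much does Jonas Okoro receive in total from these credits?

$3,300

Energy Efficiency Rebate: income exceeds $293,000 by $27,201 → 35 increments × $85 = $2,975 ≥ base, so the credit is $0.
Rural Housing Credit: income exceeds $286,000 by $34,201 → 23 increments × $28 = $644 ≥ base, so the credit is $0.
Tuition Credit: $320,201 is below the $321,600 cutoff, so the full $3,300 applies.
Total: $0 + $0 + $3,300 = $3,300.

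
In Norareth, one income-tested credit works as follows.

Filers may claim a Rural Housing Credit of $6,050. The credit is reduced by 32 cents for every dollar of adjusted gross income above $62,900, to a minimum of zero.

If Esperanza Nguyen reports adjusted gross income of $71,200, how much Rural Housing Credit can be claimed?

Rural Housing Credit: 32% of the $8,300 excess over $62,900 is $2,656; credit = $6,050 − $2,656 = $3,394.

$3,394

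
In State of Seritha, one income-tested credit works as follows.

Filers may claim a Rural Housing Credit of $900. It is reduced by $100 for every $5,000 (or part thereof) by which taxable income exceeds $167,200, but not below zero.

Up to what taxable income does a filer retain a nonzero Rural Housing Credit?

After 8 increments the reduction is 8 × $100 = $800, leaving $100; one more increment wipes it out. Increment 8 ends at excess 8 × $5,000 = $40,000, so the highest qualifying income is $167,200 + $40,000 = $207,200.

$207,200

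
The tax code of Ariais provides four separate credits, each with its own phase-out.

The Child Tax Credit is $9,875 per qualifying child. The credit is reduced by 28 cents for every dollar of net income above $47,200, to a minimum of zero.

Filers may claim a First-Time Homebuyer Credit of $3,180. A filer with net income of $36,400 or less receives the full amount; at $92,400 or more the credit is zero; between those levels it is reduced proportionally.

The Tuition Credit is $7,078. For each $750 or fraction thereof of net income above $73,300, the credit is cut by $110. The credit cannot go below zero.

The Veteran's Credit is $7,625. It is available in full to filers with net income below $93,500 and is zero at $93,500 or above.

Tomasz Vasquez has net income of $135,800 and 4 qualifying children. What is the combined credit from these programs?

$14,692

Child Tax Credit: base = 4 × $9,875 = $39,500. 28% of the $88,600 excess over $47,200 is $24,808; credit = $39,500 − $24,808 = $14,692.
First-Time Homebuyer Credit: $135,800 is at or above $92,400, so the credit is $0.
Tuition Credit: income exceeds $73,300 by $62,500 → 84 increments × $110 = $9,240 ≥ base, so the credit is $0.
Veteran's Credit: $135,800 meets or exceeds the $93,500 cutoff, so the credit is $0.
Total: $14,692 + $0 + $0 + $0 = $14,692.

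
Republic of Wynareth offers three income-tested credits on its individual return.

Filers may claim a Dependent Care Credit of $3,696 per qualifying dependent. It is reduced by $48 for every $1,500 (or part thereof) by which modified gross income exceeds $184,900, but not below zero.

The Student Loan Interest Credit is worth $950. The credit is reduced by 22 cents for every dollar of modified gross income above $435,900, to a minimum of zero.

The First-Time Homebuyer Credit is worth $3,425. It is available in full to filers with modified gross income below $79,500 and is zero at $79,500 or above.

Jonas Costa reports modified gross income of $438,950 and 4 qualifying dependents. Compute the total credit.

Dependent Care Credit: base = 4 × $3,696 = $14,784. income exceeds $184,900 by $254,050, which is 170 full-or-partial $1,500 increments; reduction = 170 × $48 = $8,160, leaving $6,624.
Student Loan Interest Credit: 22% of the $3,050 excess over $435,900 is $671; credit = $950 − $671 = $279.
First-Time Homebuyer Credit: $438,950 meets or exceeds the $79,500 cutoff, so the credit is $0.
Total: $6,624 + $279 + $0 = $6,903.

$6,903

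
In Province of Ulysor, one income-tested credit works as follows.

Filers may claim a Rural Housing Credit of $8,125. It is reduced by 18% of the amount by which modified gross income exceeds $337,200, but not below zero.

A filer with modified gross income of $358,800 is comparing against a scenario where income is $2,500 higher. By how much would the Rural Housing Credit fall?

$450

At $358,800 — 18% of the $21,600 excess over $337,200 is $3,888; credit = $8,125 − $3,888 = $4,237.
At $361,300 — 18% of the $24,100 excess over $337,200 is $4,338; credit = $8,125 − $4,338 = $3,787.
Lost: $4,237 − $3,787 = $450.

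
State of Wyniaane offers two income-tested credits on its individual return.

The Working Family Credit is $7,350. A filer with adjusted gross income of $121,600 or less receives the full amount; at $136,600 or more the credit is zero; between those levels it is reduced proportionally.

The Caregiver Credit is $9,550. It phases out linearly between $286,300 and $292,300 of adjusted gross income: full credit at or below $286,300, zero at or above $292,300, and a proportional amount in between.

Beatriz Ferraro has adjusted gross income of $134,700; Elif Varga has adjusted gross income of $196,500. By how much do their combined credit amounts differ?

Beatriz ($134,700): Working Family Credit: $134,700 is $13,100 into a $15,000 phase-out range, leaving 1,900/15,000 of the credit: $7,350 × 1,900/15,000 = $931. Caregiver Credit: $134,700 is at or below the $286,300 threshold, so the full $9,550 applies. total $931 + $9,550 = $10,481
Elif ($196,500): Working Family Credit: $196,500 is at or above $136,600, so the credit is $0. Caregiver Credit: $196,500 is at or below the $286,300 threshold, so the full $9,550 applies. total $0 + $9,550 = $9,550
Difference: |$10,481 − $9,550| = $931.

$931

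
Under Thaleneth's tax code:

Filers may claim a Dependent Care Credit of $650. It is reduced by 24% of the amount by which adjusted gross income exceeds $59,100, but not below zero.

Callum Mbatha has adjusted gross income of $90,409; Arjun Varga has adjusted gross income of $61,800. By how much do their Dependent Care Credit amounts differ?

$2

Callum ($90,409): Dependent Care Credit: 24% of the $31,309 excess over $59,100 is $7,514.16 ≥ base, so the credit is $0.
Arjun ($61,800): Dependent Care Credit: 24% of the $2,700 excess over $59,100 is $648; credit = $650 − $648 = $2.
Difference: |$0 − $2| = $2.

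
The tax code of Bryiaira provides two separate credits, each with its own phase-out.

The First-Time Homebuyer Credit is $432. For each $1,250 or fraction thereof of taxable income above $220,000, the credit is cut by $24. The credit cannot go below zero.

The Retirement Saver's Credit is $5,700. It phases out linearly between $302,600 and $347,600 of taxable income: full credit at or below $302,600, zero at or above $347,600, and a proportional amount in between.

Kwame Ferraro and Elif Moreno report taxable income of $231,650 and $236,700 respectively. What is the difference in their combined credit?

$96

Kwame ($231,650): First-Time Homebuyer Credit: income exceeds $220,000 by $11,650, which is 10 full-or-partial $1,250 increments; reduction = 10 × $24 = $240, leaving $192. Retirement Saver's Credit: $231,650 is at or below the $302,600 threshold, so the full $5,700 applies. total $192 + $5,700 = $5,892
Elif ($236,700): First-Time Homebuyer Credit: income exceeds $220,000 by $16,700, which is 14 full-or-partial $1,250 increments; reduction = 14 × $24 = $336, leaving $96. Retirement Saver's Credit: $236,700 is at or below the $302,600 threshold, so the full $5,700 applies. total $96 + $5,700 = $5,796
Difference: |$5,892 − $5,796| = $96.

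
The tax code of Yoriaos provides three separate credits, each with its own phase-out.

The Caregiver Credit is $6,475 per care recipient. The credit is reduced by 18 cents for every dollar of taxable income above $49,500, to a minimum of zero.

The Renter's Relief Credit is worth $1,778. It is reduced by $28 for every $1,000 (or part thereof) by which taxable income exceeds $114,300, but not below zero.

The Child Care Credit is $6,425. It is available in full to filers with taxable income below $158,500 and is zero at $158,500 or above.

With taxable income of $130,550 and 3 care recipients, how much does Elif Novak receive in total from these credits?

$12,563

Caregiver Credit: base = 3 × $6,475 = $19,425. 18% of the $81,050 excess over $49,500 is $14,589; credit = $19,425 − $14,589 = $4,836.
Renter's Relief Credit: income exceeds $114,300 by $16,250, which is 17 full-or-partial $1,000 increments; reduction = 17 × $28 = $476, leaving $1,302.
Child Care Credit: $130,550 is below the $158,500 cutoff, so the full $6,425 applies.
Total: $4,836 + $1,302 + $6,425 = $12,563.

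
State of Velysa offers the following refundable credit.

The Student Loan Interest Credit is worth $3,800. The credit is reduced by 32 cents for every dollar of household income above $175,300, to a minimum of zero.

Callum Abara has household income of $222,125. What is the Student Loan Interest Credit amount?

Student Loan Interest Credit: 32% of the $46,825 excess over $175,300 is $14,984 ≥ base, so the credit is $0.

$0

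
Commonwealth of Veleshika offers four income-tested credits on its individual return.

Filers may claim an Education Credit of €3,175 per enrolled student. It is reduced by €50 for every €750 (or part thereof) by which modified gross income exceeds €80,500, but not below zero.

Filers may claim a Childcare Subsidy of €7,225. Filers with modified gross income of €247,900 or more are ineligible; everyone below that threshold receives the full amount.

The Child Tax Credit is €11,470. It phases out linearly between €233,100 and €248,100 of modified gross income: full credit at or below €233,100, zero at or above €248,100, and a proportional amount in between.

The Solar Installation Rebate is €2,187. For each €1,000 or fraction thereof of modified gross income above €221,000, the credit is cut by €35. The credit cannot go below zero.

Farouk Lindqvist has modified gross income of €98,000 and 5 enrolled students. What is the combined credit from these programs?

Education Credit: base = 5 × €3,175 = €15,875. income exceeds €80,500 by €17,500, which is 24 full-or-partial €750 increments; reduction = 24 × €50 = €1,200, leaving €14,675.
Childcare Subsidy: €98,000 is below the €247,900 cutoff, so the full €7,225 applies.
Child Tax Credit: €98,000 is at or below the €233,100 threshold, so the full €11,470 applies.
Solar Installation Rebate: €98,000 is at or below the €221,000 threshold, so the full €2,187 applies.
Total: €14,675 + €7,225 + €11,470 + €2,187 = €35,557.

€35,557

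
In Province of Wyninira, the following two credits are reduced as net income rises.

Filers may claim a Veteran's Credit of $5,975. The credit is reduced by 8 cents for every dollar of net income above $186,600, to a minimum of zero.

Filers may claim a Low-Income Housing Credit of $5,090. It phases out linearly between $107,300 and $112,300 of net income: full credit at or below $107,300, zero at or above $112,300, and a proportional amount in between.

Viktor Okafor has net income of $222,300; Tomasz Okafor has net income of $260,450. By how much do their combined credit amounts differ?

$3,052

Viktor ($222,300): Veteran's Credit: 8% of the $35,700 excess over $186,600 is $2,856; credit = $5,975 − $2,856 = $3,119. Low-Income Housing Credit: $222,300 is at or above $112,300, so the credit is $0. total $3,119 + $0 = $3,119
Tomasz ($260,450): Veteran's Credit: 8% of the $73,850 excess over $186,600 is $5,908; credit = $5,975 − $5,908 = $67. Low-Income Housing Credit: $260,450 is at or above $112,300, so the credit is $0. total $67 + $0 = $67
Difference: |$3,119 − $67| = $3,052.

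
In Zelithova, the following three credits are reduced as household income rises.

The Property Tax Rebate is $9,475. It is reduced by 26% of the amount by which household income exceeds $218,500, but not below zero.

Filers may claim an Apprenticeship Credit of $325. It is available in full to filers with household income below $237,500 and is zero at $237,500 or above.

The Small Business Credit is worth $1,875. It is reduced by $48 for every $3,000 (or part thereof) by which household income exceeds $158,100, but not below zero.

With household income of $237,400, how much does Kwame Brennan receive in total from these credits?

Property Tax Rebate: 26% of the $18,900 excess over $218,500 is $4,914; credit = $9,475 − $4,914 = $4,561.
Apprenticeship Credit: $237,400 is below the $237,500 cutoff, so the full $325 applies.
Small Business Credit: income exceeds $158,100 by $79,300, which is 27 full-or-partial $3,000 increments; reduction = 27 × $48 = $1,296, leaving $579.
Total: $4,561 + $325 + $579 = $5,465.

$5,465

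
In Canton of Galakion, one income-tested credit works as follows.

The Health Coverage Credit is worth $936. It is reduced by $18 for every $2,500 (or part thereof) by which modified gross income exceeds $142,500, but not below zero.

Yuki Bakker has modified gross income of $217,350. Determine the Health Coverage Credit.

Health Coverage Credit: income exceeds $142,500 by $74,850, which is 30 full-or-partial $2,500 increments; reduction = 30 × $18 = $540, leaving $396.

$396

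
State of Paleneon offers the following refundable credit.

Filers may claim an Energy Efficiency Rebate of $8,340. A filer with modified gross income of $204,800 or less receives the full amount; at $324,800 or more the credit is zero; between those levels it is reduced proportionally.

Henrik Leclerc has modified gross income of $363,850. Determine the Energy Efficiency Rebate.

Energy Efficiency Rebate: $363,850 is at or above $324,800, so the credit is $0.

$0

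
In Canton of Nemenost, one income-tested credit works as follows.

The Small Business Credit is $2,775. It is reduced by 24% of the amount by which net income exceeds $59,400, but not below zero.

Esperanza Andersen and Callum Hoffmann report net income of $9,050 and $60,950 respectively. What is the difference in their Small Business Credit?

$372

Esperanza ($9,050): Small Business Credit: $9,050 is at or below the $59,400 threshold, so the full $2,775 applies.
Callum ($60,950): Small Business Credit: 24% of the $1,550 excess over $59,400 is $372; credit = $2,775 − $372 = $2,403.
Difference: |$2,775 − $2,403| = $372.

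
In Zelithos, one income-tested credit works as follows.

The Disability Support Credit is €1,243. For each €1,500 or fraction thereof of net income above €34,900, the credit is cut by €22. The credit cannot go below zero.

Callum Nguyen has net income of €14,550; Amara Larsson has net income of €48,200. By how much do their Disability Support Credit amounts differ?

€198

Callum (€14,550): Disability Support Credit: €14,550 is at or below the €34,900 threshold, so the full €1,243 applies.
Amara (€48,200): Disability Support Credit: income exceeds €34,900 by €13,300, which is 9 full-or-partial €1,500 increments; reduction = 9 × €22 = €198, leaving €1,045.
Difference: |€1,243 − €1,045| = €198.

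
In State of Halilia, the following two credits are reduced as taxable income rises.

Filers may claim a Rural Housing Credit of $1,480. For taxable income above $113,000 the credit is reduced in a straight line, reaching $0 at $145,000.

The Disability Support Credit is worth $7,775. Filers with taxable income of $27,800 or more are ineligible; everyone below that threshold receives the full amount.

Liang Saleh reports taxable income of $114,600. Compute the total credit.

$1,406

Rural Housing Credit: $114,600 is $1,600 into a $32,000 phase-out range, leaving 30,400/32,000 of the credit: $1,480 × 30,400/32,000 = $1,406.
Disability Support Credit: $114,600 meets or exceeds the $27,800 cutoff, so the credit is $0.
Total: $1,406 + $0 = $1,406.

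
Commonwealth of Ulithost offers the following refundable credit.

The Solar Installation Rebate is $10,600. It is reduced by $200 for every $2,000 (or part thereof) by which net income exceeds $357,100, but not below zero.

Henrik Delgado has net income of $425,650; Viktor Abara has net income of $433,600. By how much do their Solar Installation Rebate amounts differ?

Henrik ($425,650): Solar Installation Rebate: income exceeds $357,100 by $68,550, which is 35 full-or-partial $2,000 increments; reduction = 35 × $200 = $7,000, leaving $3,600.
Viktor ($433,600): Solar Installation Rebate: income exceeds $357,100 by $76,500, which is 39 full-or-partial $2,000 increments; reduction = 39 × $200 = $7,800, leaving $2,800.
Difference: |$3,600 − $2,800| = $800.

$800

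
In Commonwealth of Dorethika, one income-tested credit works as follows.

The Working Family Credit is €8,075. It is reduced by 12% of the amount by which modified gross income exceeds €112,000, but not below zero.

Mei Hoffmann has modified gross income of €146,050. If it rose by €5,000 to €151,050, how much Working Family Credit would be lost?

At €146,050 — 12% of the €34,050 excess over €112,000 is €4,086; credit = €8,075 − €4,086 = €3,989.
At €151,050 — 12% of the €39,050 excess over €112,000 is €4,686; credit = €8,075 − €4,686 = €3,389.
Lost: €3,989 − €3,389 = €600.

€600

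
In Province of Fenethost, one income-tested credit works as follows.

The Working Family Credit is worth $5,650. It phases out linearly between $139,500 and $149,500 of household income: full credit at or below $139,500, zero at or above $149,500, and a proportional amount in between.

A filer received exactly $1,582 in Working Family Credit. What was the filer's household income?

$146,700

$1,582 is 1,582/5,650 of the full $5,650, so 4,068/5,650 of the $10,000 range has been used: income = $139,500 + $10,000 × 4,068/5,650 = $146,700.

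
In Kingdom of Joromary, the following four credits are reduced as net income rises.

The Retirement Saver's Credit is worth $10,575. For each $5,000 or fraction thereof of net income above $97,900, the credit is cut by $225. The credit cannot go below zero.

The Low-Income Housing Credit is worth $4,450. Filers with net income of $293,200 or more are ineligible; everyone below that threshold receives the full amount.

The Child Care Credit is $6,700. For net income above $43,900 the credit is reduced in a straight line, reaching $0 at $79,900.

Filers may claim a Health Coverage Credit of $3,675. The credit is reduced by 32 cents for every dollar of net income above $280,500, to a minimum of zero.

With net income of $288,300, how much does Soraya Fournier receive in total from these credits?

$7,429

Retirement Saver's Credit: income exceeds $97,900 by $190,400, which is 39 full-or-partial $5,000 increments; reduction = 39 × $225 = $8,775, leaving $1,800.
Low-Income Housing Credit: $288,300 is below the $293,200 cutoff, so the full $4,450 applies.
Child Care Credit: $288,300 is at or above $79,900, so the credit is $0.
Health Coverage Credit: 32% of the $7,800 excess over $280,500 is $2,496; credit = $3,675 − $2,496 = $1,179.
Total: $1,800 + $4,450 + $0 + $1,179 = $7,429.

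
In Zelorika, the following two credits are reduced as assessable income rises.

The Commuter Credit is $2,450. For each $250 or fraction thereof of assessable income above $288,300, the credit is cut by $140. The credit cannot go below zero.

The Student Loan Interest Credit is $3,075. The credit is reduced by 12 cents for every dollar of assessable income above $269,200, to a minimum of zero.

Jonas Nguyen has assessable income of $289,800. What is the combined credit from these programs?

$2,213

Commuter Credit: income exceeds $288,300 by $1,500, which is 6 full-or-partial $250 increments; reduction = 6 × $140 = $840, leaving $1,610.
Student Loan Interest Credit: 12% of the $20,600 excess over $269,200 is $2,472; credit = $3,075 − $2,472 = $603.
Total: $1,610 + $603 = $2,213.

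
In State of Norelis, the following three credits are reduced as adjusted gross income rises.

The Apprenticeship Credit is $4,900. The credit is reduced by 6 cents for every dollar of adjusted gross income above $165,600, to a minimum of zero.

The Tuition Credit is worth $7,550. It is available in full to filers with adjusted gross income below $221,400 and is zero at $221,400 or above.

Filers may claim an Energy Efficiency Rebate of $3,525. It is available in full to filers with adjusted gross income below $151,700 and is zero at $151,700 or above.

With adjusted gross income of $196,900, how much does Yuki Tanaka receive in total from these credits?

Apprenticeship Credit: 6% of the $31,300 excess over $165,600 is $1,878; credit = $4,900 − $1,878 = $3,022.
Tuition Credit: $196,900 is below the $221,400 cutoff, so the full $7,550 applies.
Energy Efficiency Rebate: $196,900 meets or exceeds the $151,700 cutoff, so the credit is $0.
Total: $3,022 + $7,550 + $0 = $10,572.

$10,572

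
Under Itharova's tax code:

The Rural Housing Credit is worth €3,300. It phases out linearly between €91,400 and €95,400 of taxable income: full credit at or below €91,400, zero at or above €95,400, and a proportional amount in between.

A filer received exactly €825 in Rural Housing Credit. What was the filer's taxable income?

€825 is 825/3,300 of the full €3,300, so 2,475/3,300 of the €4,000 range has been used: income = €91,400 + €4,000 × 2,475/3,300 = €94,400.

€94,400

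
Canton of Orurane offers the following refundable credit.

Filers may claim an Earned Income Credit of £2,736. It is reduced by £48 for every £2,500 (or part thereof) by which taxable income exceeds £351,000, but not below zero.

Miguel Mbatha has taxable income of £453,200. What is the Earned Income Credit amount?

Earned Income Credit: income exceeds £351,000 by £102,200, which is 41 full-or-partial £2,500 increments; reduction = 41 × £48 = £1,968, leaving £768.

£768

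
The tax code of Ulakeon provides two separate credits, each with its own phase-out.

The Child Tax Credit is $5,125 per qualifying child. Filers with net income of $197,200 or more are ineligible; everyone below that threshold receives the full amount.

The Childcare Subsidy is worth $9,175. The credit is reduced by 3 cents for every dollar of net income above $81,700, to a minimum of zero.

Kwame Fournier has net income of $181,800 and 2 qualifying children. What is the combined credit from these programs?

$16,422

Child Tax Credit: base = 2 × $5,125 = $10,250. $181,800 is below the $197,200 cutoff, so the full $10,250 applies.
Childcare Subsidy: 3% of the $100,100 excess over $81,700 is $3,003; credit = $9,175 − $3,003 = $6,172.
Total: $10,250 + $6,172 = $16,422.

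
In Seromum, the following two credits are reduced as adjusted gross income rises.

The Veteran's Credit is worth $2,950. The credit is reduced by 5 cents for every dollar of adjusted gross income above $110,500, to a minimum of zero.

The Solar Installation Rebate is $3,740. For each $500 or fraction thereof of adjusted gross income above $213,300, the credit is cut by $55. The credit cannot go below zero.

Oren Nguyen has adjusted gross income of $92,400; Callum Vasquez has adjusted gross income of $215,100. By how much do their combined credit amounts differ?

$3,170

Oren ($92,400): Veteran's Credit: $92,400 is at or below the $110,500 threshold, so the full $2,950 applies. Solar Installation Rebate: $92,400 is at or below the $213,300 threshold, so the full $3,740 applies. total $2,950 + $3,740 = $6,690
Callum ($215,100): Veteran's Credit: 5% of the $104,600 excess over $110,500 is $5,230 ≥ base, so the credit is $0. Solar Installation Rebate: income exceeds $213,300 by $1,800, which is 4 full-or-partial $500 increments; reduction = 4 × $55 = $220, leaving $3,520. total $0 + $3,520 = $3,520
Difference: |$6,690 − $3,520| = $3,170.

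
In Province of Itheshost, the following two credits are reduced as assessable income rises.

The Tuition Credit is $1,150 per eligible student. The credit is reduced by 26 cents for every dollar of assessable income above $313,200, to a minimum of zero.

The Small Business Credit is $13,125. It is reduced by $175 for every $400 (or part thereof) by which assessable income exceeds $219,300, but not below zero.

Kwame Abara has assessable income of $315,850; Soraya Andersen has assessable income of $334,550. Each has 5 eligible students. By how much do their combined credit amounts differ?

Kwame ($315,850): Tuition Credit: base = 5 × $1,150 = $5,750. 26% of the $2,650 excess over $313,200 is $689; credit = $5,750 − $689 = $5,061. Small Business Credit: income exceeds $219,300 by $96,550 → 242 increments × $175 = $42,350 ≥ base, so the credit is $0. total $5,061 + $0 = $5,061
Soraya ($334,550): Tuition Credit: base = 5 × $1,150 = $5,750. 26% of the $21,350 excess over $313,200 is $5,551; credit = $5,750 − $5,551 = $199. Small Business Credit: income exceeds $219,300 by $115,250 → 289 increments × $175 = $50,575 ≥ base, so the credit is $0. total $199 + $0 = $199
Difference: |$5,061 − $199| = $4,862.

$4,862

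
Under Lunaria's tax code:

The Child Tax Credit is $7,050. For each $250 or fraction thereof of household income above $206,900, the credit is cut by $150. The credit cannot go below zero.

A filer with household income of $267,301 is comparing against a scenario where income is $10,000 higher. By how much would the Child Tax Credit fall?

At $267,301 — income exceeds $206,900 by $60,401 → 242 increments × $150 = $36,300 ≥ base, so the credit is $0.
At $277,301 — income exceeds $206,900 by $70,401 → 282 increments × $150 = $42,300 ≥ base, so the credit is $0.
Lost: $0 − $0 = $0.

$0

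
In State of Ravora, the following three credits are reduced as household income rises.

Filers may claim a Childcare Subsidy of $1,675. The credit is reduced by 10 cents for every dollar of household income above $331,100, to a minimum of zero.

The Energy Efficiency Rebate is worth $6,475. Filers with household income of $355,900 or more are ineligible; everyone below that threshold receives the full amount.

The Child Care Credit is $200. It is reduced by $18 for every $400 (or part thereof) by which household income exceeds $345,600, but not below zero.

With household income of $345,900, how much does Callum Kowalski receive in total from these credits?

$6,852

Childcare Subsidy: 10% of the $14,800 excess over $331,100 is $1,480; credit = $1,675 − $1,480 = $195.
Energy Efficiency Rebate: $345,900 is below the $355,900 cutoff, so the full $6,475 applies.
Child Care Credit: income exceeds $345,600 by $300, which is 1 full-or-partial $400 increment; reduction = 1 × $18 = $18, leaving $182.
Total: $195 + $6,475 + $182 = $6,852.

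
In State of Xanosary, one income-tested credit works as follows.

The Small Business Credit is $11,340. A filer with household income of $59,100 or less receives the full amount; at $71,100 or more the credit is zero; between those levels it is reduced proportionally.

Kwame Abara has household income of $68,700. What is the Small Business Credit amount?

$2,268

Small Business Credit: $68,700 is $9,600 into a $12,000 phase-out range, leaving 2,400/12,000 of the credit: $11,340 × 2,400/12,000 = $2,268.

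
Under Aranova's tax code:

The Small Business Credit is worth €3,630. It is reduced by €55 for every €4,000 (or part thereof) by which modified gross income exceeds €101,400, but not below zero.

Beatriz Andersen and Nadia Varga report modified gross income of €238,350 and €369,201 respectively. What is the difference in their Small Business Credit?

€1,705

Beatriz (€238,350): Small Business Credit: income exceeds €101,400 by €136,950, which is 35 full-or-partial €4,000 increments; reduction = 35 × €55 = €1,925, leaving €1,705.
Nadia (€369,201): Small Business Credit: income exceeds €101,400 by €267,801 → 67 increments × €55 = €3,685 ≥ base, so the credit is €0.
Difference: |€1,705 − €0| = €1,705.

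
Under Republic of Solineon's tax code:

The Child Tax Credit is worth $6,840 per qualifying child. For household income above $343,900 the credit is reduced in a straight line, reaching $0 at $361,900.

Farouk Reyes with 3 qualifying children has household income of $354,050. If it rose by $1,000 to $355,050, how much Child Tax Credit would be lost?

$1,140

At $354,050 — base = 3 × $6,840 = $20,520. $354,050 is $10,150 into a $18,000 phase-out range, leaving 7,850/18,000 of the credit: $20,520 × 7,850/18,000 = $8,949.
At $355,050 — base = 3 × $6,840 = $20,520. $355,050 is $11,150 into a $18,000 phase-out range, leaving 6,850/18,000 of the credit: $20,520 × 6,850/18,000 = $7,809.
Lost: $8,949 − $7,809 = $1,140.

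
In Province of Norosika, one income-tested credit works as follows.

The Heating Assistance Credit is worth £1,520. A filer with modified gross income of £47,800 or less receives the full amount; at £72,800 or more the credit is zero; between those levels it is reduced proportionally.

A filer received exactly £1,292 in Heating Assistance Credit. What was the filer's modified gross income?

£1,292 is 1,292/1,520 of the full £1,520, so 228/1,520 of the £25,000 range has been used: income = £47,800 + £25,000 × 228/1,520 = £51,550.

£51,550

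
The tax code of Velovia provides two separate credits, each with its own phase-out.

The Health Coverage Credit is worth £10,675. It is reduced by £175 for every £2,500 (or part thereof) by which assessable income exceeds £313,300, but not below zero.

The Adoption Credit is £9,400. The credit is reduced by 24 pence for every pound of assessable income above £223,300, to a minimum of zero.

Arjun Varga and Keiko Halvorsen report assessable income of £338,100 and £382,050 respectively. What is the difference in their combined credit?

Arjun (£338,100): Health Coverage Credit: income exceeds £313,300 by £24,800, which is 10 full-or-partial £2,500 increments; reduction = 10 × £175 = £1,750, leaving £8,925. Adoption Credit: 24% of the £114,800 excess over £223,300 is £27,552 ≥ base, so the credit is £0. total £8,925 + £0 = £8,925
Keiko (£382,050): Health Coverage Credit: income exceeds £313,300 by £68,750, which is 28 full-or-partial £2,500 increments; reduction = 28 × £175 = £4,900, leaving £5,775. Adoption Credit: 24% of the £158,750 excess over £223,300 is £38,100 ≥ base, so the credit is £0. total £5,775 + £0 = £5,775
Difference: |£8,925 − £5,775| = £3,150.

£3,150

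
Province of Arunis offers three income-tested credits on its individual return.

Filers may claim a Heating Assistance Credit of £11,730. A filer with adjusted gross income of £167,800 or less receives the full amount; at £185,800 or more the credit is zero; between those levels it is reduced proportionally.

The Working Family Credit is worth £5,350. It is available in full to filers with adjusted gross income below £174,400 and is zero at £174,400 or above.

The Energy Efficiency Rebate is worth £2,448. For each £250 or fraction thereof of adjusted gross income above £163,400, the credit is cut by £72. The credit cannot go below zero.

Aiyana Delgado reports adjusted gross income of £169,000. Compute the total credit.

£17,090

Heating Assistance Credit: £169,000 is £1,200 into a £18,000 phase-out range, leaving 16,800/18,000 of the credit: £11,730 × 16,800/18,000 = £10,948.
Working Family Credit: £169,000 is below the £174,400 cutoff, so the full £5,350 applies.
Energy Efficiency Rebate: income exceeds £163,400 by £5,600, which is 23 full-or-partial £250 increments; reduction = 23 × £72 = £1,656, leaving £792.
Total: £10,948 + £5,350 + £792 = £17,090.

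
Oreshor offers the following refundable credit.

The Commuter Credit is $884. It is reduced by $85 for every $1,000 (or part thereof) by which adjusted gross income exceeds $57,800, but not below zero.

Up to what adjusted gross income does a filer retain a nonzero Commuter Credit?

$67,800

After 10 increments the reduction is 10 × $85 = $850, leaving $34; one more increment wipes it out. Increment 10 ends at excess 10 × $1,000 = $10,000, so the highest qualifying income is $57,800 + $10,000 = $67,800.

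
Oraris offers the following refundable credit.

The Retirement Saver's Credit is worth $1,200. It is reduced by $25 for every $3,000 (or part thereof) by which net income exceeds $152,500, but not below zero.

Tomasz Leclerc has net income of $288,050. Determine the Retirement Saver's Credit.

Retirement Saver's Credit: income exceeds $152,500 by $135,550, which is 46 full-or-partial $3,000 increments; reduction = 46 × $25 = $1,150, leaving $50.

$50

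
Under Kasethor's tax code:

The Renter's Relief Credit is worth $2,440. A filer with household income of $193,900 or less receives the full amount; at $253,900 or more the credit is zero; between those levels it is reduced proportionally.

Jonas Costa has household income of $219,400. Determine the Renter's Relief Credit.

$1,403

Renter's Relief Credit: $219,400 is $25,500 into a $60,000 phase-out range, leaving 34,500/60,000 of the credit: $2,440 × 34,500/60,000 = $1,403.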